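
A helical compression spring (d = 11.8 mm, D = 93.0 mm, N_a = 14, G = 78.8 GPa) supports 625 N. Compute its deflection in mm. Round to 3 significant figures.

k = Gd⁴/(8D³N_a) = (78.8×10³)(11.8⁴)/(8·93.0³·14) = 16.958 N/mm
δ = F/k = 625 / 16.958 = 36.855 mm

36.9 mm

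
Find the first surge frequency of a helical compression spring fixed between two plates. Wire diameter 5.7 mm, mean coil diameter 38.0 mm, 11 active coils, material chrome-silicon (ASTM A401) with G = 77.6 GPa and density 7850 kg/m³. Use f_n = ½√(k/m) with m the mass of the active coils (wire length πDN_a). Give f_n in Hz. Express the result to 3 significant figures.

127 Hz

k = Gd⁴/(8D³N_a) = (77.6×10³)(5.7⁴)/(8·38.0³·11) = 16.964 N/mm = 16964 N/m
Wire length L = πDN_a = π·38.0·11 = 1313.2 mm
m = ρ·(πd²/4)·L = 7850 × 25.518×10⁻⁶ m² × 1.3132 m = 0.26305 kg
f_n = ½√(k/m) = 0.5·√(16964/0.26305) = 0.5·√(64490) = 126.97 Hz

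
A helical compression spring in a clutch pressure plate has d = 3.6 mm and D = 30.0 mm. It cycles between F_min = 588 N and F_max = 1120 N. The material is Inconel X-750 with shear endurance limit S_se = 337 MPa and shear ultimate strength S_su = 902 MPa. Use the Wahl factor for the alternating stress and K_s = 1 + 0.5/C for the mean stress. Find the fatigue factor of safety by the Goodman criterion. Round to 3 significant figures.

C = D/d = 30.0/3.6 = 8.3333; K_W = (4C−1)/(4C−4)+0.615/C = 1.1761; K_s = 1+0.5/C = 1.0600
F_a = (F_max−F_min)/2 = 266 N; F_m = (F_max+F_min)/2 = 854 N
τ_a = K_W·8F_aD/(πd³) = 1.1761 × 435.55 = 512.24 MPa
τ_m = K_s·8F_mD/(πd³) = 1.0600 × 1398.3 = 1482.2 MPa
Goodman: 1/n_f = τ_a/S_se + τ_m/S_su = 512.24/337 + 1482.2/902 = 1.51999 + 1.64328 = 3.1633
n_f = 1/3.1633 = 0.3161

0.316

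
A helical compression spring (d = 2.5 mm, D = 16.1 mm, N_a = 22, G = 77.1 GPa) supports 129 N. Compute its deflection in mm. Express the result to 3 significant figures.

k = Gd⁴/(8D³N_a) = (77.1×10³)(2.5⁴)/(8·16.1³·22) = 4.1004 N/mm
δ = F/k = 129 / 4.1004 = 31.46 mm

31.5 mm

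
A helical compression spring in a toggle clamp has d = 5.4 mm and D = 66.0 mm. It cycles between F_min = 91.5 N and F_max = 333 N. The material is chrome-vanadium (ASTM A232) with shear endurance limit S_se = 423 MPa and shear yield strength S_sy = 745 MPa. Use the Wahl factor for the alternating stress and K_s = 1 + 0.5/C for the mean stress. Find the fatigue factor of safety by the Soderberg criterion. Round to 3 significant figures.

1.52

C = D/d = 66.0/5.4 = 12.2222; K_W = (4C−1)/(4C−4)+0.615/C = 1.1171; K_s = 1+0.5/C = 1.0409
F_a = (F_max−F_min)/2 = 120.75 N; F_m = (F_max+F_min)/2 = 212.25 N
τ_a = K_W·8F_aD/(πd³) = 1.1171 × 128.88 = 143.98 MPa
τ_m = K_s·8F_mD/(πd³) = 1.0409 × 226.54 = 235.81 MPa
Soderberg: 1/n_f = τ_a/S_se + τ_m/S_sy = 143.98/423 + 235.81/745 = 0.34038 + 0.31652 = 0.6569
n_f = 1/0.6569 = 1.522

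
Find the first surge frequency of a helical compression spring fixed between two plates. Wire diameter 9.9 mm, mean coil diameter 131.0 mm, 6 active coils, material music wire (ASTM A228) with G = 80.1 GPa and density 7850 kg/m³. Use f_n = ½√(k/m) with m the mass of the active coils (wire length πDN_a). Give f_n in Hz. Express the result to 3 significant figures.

k = Gd⁴/(8D³N_a) = (80.1×10³)(9.9⁴)/(8·131.0³·6) = 7.1305 N/mm = 7130.5 N/m
Wire length L = πDN_a = π·131.0·6 = 2469.3 mm
m = ρ·(πd²/4)·L = 7850 × 76.977×10⁻⁶ m² × 2.4693 m = 1.4921 kg
f_n = ½√(k/m) = 0.5·√(7130.5/1.4921) = 0.5·√(4778.8) = 34.564 Hz

34.6 Hz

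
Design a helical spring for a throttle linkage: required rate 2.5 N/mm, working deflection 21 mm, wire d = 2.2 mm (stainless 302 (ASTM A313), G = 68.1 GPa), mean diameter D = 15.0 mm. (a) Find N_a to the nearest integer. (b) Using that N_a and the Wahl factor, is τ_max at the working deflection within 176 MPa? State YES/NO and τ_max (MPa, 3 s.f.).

N_a = Gd⁴/(8D³k) = (68.1×10³)(2.2⁴)/(8·15.0³·2.5) = 23.63 → N_a = 24
Actual rate k = Gd⁴/(8D³·24) = 2.4619 N/mm
Working load F = kδ = 2.4619·21 = 51.699 N
C = 15.0/2.2 = 6.8182; K_W = (4C−1)/(4C−4)+0.615/C = 1.2191
τ_max = K_W·8FD/(πd³) = 1.2191·185.46 = 226.09 MPa
τ_max > 176 MPa → exceeds allowable

(a) 24 coils; (b) NO, τ_max = 226 MPa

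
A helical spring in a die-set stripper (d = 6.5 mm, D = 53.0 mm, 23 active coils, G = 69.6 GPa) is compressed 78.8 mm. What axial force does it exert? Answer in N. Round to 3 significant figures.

k = Gd⁴/(8D³N_a) = (69.6×10³)(6.5⁴)/(8·53.0³·23) = 4.5354 N/mm
F = k·δ = 4.5354 × 78.8 = 357.39 N

357 N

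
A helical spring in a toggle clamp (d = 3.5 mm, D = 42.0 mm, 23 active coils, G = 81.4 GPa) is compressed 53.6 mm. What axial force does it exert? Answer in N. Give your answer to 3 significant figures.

k = Gd⁴/(8D³N_a) = (81.4×10³)(3.5⁴)/(8·42.0³·23) = 0.89605 N/mm
F = k·δ = 0.89605 × 53.6 = 48.028 N

48.0 N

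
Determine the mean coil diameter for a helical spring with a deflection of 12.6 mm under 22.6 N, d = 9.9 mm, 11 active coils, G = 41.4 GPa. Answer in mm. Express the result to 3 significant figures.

Required rate k = F/δ = 22.6/12.6 = 1.7937 N/mm
D = (Gd⁴/(8N_a·k))^(1/3) = (41.4×10³·9.9⁴/(8·11·1.7937))^(1/3)
  = (2.51954e+06)^(1/3) = 136.0735 mm

136 mm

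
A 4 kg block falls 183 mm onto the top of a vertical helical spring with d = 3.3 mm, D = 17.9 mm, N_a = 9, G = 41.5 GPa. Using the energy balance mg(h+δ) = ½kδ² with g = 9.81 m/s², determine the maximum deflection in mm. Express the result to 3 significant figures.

k = Gd⁴/(8D³N_a) = (41.5×10³)(3.3⁴)/(8·17.9³·9) = 11.918 N/mm
W = mg = 4 × 9.81 = 39.24 N
½kδ² − Wδ − Wh = 0 → δ = (W + √(W² + 2kWh))/k
δ = (39.24 + √(1539.8 + 171168))/11.918 = (39.24 + 415.58)/11.918 = 38.162 mm

38.2 mm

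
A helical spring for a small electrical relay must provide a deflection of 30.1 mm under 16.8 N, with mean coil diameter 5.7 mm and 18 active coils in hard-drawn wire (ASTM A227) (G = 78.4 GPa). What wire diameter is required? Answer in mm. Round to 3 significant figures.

0.660 mm

Required rate k = F/δ = 16.8/30.1 = 0.55814 N/mm
d = (8D³N_a·k / G)^(1/4) = (8·5.7³·18·0.55814 / (78.4×10³))^0.25
  = (0.18985)^0.25 = 0.6601 mm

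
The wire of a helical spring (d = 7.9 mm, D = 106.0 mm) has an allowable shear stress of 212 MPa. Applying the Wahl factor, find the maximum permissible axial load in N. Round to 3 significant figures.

350 N

C = D/d = 106.0/7.9 = 13.4177
K_W = (4C−1)/(4C−4) + 0.615/C = 52.671/49.671 + 0.0458 = 1.1062
τ_max = K·8FD/(πd³) → F_max = τ_allow·πd³/(8DK)
F_max = 212·π·7.9³/(8·106.0·1.1062) = 3.2837e+05/938.09 = 350.05 N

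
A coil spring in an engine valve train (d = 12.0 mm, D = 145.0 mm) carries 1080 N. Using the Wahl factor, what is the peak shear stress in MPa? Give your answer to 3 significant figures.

258 MPa

Spring index C = D/d = 145.0/12.0 = 12.0833
K_W = (4C−1)/(4C−4) + 0.615/C = 47.333/44.333 + 0.0509 = 1.1186
τ₀ = 8FD/(πd³) = 8·1080·145.0/(π·12.0³) = 1.2528e+06/5428.7 = 230.77 MPa
τ_max = K·τ₀ = 1.1186 × 230.77 = 258.14 MPa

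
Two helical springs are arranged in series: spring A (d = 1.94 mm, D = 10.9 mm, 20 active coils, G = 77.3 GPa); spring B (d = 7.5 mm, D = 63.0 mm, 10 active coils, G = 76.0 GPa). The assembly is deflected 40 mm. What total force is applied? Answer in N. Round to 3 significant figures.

k_A = Gd⁴/(8D³N_a) = (77.3×10³)(1.94⁴)/(8·10.9³·20) = 5.2843 N/mm
k_B = Gd⁴/(8D³N_a) = (76.0×10³)(7.5⁴)/(8·63.0³·10) = 12.021 N/mm
Series: 1/k_eq = 1/5.2843 + 1/12.021 = 0.27243; k_eq = 3.6707 N/mm
F = k_eq·δ = 3.6707·40 = 146.83 N

147 N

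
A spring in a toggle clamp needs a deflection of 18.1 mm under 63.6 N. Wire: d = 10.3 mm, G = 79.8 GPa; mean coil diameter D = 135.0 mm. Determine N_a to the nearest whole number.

13

Required rate k = F/δ = 63.6/18.1 = 3.5138 N/mm
N_a = Gd⁴/(8D³k) = (79.8×10³ × 10.3⁴)/(8 × 135.0³ × 3.5138)
    = 8.98156e+08 / 6.91624e+07 = 12.99 → 13 coils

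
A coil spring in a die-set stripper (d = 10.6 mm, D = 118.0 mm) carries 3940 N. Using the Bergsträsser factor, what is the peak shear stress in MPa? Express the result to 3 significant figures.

1110 MPa

Spring index C = D/d = 118.0/10.6 = 11.1321
K_B = (4C+2)/(4C−3) = 46.528/41.528 = 1.1204
τ₀ = 8FD/(πd³) = 8·3940·118.0/(π·10.6³) = 3.71936e+06/3741.7 = 994.03 MPa
τ_max = K·τ₀ = 1.1204 × 994.03 = 1113.7 MPa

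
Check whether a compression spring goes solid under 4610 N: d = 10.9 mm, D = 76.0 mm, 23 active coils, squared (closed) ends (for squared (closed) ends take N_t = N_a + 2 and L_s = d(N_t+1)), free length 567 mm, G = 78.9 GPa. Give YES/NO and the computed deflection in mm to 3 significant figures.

YES, δ = 334 mm

k = Gd⁴/(8D³N_a) = (78.9×10³)(10.9⁴)/(8·76.0³·23) = 13.789 N/mm
N_t = 25; L_s = 10.9·26 = 283.4 mm; δ_solid = L₀ − L_s = 567 − 283.4 = 283.6 mm
δ = F/k = 4610/13.789 = 334.33 mm
δ ≥ δ_solid → spring goes solid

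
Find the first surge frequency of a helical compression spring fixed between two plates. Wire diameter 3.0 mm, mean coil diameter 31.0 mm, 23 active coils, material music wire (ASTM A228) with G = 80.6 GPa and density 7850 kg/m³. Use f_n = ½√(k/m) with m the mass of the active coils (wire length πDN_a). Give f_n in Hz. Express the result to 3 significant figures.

48.9 Hz

k = Gd⁴/(8D³N_a) = (80.6×10³)(3.0⁴)/(8·31.0³·23) = 1.191 N/mm = 1191 N/m
Wire length L = πDN_a = π·31.0·23 = 2240 mm
m = ρ·(πd²/4)·L = 7850 × 7.0686×10⁻⁶ m² × 2.24 m = 0.12429 kg
f_n = ½√(k/m) = 0.5·√(1191/0.12429) = 0.5·√(9582.4) = 48.945 Hz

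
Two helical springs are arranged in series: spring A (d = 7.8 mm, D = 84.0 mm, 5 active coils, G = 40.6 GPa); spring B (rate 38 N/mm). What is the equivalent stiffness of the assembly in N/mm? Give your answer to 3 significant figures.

5.43 N/mm

k_A = Gd⁴/(8D³N_a) = (40.6×10³)(7.8⁴)/(8·84.0³·5) = 6.3388 N/mm
Series: 1/k_eq = 1/6.3388 + 1/38 = 0.18407; k_eq = 5.4326 N/mm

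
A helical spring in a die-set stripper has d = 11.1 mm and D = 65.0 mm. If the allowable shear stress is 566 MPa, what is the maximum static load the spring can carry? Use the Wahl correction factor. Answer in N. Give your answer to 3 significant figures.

3710 N

C = D/d = 65.0/11.1 = 5.8559
K_W = (4C−1)/(4C−4) + 0.615/C = 22.423/19.423 + 0.1050 = 1.2595
τ_max = K·8FD/(πd³) → F_max = τ_allow·πd³/(8DK)
F_max = 566·π·11.1³/(8·65.0·1.2595) = 2.4318e+06/654.93 = 3713.1 N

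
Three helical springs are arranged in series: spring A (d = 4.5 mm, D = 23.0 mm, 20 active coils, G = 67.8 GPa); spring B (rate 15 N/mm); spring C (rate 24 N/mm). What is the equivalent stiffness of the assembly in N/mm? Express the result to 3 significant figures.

5.61 N/mm

k_A = Gd⁴/(8D³N_a) = (67.8×10³)(4.5⁴)/(8·23.0³·20) = 14.282 N/mm
Series: 1/k_eq = 1/14.282 + 1/15 + 1/24 = 0.17835; k_eq = 5.6068 N/mm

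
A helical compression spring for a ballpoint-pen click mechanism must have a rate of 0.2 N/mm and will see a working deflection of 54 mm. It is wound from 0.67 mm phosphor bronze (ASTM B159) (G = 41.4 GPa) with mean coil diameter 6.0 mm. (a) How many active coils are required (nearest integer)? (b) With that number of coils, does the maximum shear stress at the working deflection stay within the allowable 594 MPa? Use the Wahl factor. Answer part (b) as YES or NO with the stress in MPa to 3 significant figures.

N_a = Gd⁴/(8D³k) = (41.4×10³)(0.67⁴)/(8·6.0³·0.2) = 24.14 → N_a = 24
Actual rate k = Gd⁴/(8D³·24) = 0.20116 N/mm
Working load F = kδ = 0.20116·54 = 10.863 N
C = 6.0/0.67 = 8.9552; K_W = (4C−1)/(4C−4)+0.615/C = 1.1630
τ_max = K_W·8FD/(πd³) = 1.1630·551.83 = 641.75 MPa
τ_max > 594 MPa → exceeds allowable

(a) 24 coils; (b) NO, τ_max = 642 MPa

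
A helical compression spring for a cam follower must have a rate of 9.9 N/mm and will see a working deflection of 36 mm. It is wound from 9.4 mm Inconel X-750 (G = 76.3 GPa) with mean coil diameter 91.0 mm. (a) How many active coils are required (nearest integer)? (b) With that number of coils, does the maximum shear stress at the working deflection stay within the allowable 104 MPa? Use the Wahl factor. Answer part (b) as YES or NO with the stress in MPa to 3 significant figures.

(a) 10 coils; (b) NO, τ_max = 114 MPa

N_a = Gd⁴/(8D³k) = (76.3×10³)(9.4⁴)/(8·91.0³·9.9) = 9.981 → N_a = 10
Actual rate k = Gd⁴/(8D³·10) = 9.8815 N/mm
Working load F = kδ = 9.8815·36 = 355.73 N
C = 91.0/9.4 = 9.6809; K_W = (4C−1)/(4C−4)+0.615/C = 1.1499
τ_max = K_W·8FD/(πd³) = 1.1499·99.248 = 114.13 MPa
τ_max > 104 MPa → exceeds allowable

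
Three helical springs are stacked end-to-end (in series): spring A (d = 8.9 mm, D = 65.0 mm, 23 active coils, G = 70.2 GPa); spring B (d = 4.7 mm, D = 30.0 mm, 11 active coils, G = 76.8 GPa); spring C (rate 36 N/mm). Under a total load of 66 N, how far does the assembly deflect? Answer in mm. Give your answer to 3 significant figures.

k_A = Gd⁴/(8D³N_a) = (70.2×10³)(8.9⁴)/(8·65.0³·23) = 8.7164 N/mm
k_B = Gd⁴/(8D³N_a) = (76.8×10³)(4.7⁴)/(8·30.0³·11) = 15.773 N/mm
Series: 1/k_eq = 1/8.7164 + 1/15.773 + 1/36 = 0.2059; k_eq = 4.8566 N/mm
δ = F/k_eq = 66/4.8566 = 13.59 mm

13.6 mm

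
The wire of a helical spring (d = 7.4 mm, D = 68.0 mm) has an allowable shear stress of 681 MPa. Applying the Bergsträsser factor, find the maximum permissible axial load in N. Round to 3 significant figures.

C = D/d = 68.0/7.4 = 9.1892
K_B = (4C+2)/(4C−3) = 38.757/33.757 = 1.1481
τ_max = K·8FD/(πd³) → F_max = τ_allow·πd³/(8DK)
F_max = 681·π·7.4³/(8·68.0·1.1481) = 8.6695e+05/624.58 = 1388.1 N

1390 N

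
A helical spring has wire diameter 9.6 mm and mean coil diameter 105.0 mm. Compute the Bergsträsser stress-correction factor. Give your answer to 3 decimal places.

1.123

C = D/d = 105.0/9.6 = 10.9375
K_B = (4C+2)/(4C−3) = 45.750/40.750 = 1.1227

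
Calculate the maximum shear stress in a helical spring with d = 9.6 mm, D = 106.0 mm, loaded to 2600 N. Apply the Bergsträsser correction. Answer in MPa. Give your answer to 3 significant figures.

890 MPa

Spring index C = D/d = 106.0/9.6 = 11.0417
K_B = (4C+2)/(4C−3) = 46.167/41.167 = 1.1215
τ₀ = 8FD/(πd³) = 8·2600·106.0/(π·9.6³) = 2.2048e+06/2779.5 = 793.24 MPa
τ_max = K·τ₀ = 1.1215 × 793.24 = 889.59 MPa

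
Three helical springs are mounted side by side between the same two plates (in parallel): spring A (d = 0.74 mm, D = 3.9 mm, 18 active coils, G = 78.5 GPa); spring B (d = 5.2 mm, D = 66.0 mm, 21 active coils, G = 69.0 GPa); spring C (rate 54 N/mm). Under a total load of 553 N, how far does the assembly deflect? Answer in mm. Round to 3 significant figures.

9.57 mm

k_A = Gd⁴/(8D³N_a) = (78.5×10³)(0.74⁴)/(8·3.9³·18) = 2.7558 N/mm
k_B = Gd⁴/(8D³N_a) = (69.0×10³)(5.2⁴)/(8·66.0³·21) = 1.0445 N/mm
Parallel: k_eq = 2.7558 + 1.0445 + 54 = 57.8 N/mm
δ = F/k_eq = 553/57.8 = 9.5674 mm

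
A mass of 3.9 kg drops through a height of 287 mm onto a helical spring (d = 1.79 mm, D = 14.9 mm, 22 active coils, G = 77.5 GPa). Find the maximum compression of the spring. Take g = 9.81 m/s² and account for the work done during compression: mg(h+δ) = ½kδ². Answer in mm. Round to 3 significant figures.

k = Gd⁴/(8D³N_a) = (77.5×10³)(1.79⁴)/(8·14.9³·22) = 1.3666 N/mm
W = mg = 3.9 × 9.81 = 38.259 N
½kδ² − Wδ − Wh = 0 → δ = (W + √(W² + 2kWh))/k
δ = (38.259 + √(1463.8 + 30011.5))/1.3666 = (38.259 + 177.41)/1.3666 = 157.82 mm

158 mm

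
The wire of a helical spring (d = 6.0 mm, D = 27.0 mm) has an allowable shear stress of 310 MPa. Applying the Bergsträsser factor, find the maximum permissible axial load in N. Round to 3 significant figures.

730 N

C = D/d = 27.0/6.0 = 4.5000
K_B = (4C+2)/(4C−3) = 20.000/15.000 = 1.3333
τ_max = K·8FD/(πd³) → F_max = τ_allow·πd³/(8DK)
F_max = 310·π·6.0³/(8·27.0·1.3333) = 2.1036e+05/288 = 730.42 N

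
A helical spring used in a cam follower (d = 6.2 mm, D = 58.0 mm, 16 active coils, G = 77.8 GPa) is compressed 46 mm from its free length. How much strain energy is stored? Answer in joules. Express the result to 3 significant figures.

4.87 J

k = Gd⁴/(8D³N_a) = (77.8×10³)(6.2⁴)/(8·58.0³·16) = 4.6031 N/mm
U = ½kδ² = 0.5 × 4.6031 × 46² = 4870.1 N·mm = 4.8701 J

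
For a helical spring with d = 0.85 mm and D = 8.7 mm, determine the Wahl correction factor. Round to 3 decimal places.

1.141

C = D/d = 8.7/0.85 = 10.2353
K_W = (4C−1)/(4C−4) + 0.615/C = 39.941/36.941 + 0.0601 = 1.1413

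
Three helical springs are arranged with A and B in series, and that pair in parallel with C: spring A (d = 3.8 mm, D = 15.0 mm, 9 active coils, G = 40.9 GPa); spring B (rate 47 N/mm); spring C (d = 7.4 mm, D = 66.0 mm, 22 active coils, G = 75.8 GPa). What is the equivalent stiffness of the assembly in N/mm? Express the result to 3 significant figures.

k_A = Gd⁴/(8D³N_a) = (40.9×10³)(3.8⁴)/(8·15.0³·9) = 35.095 N/mm
k_C = Gd⁴/(8D³N_a) = (75.8×10³)(7.4⁴)/(8·66.0³·22) = 4.4921 N/mm
Springs A,B series: k_AB = 1/(1/35.095+1/47) = 20.092 N/mm; parallel with C: k_eq = 20.092+4.4921 = 24.584 N/mm

24.6 N/mm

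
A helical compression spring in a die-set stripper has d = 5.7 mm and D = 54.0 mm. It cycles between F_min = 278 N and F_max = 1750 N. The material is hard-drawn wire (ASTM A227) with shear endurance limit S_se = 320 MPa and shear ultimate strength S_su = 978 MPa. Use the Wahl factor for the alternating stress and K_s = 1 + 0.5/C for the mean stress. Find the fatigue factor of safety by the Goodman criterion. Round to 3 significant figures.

0.360

C = D/d = 54.0/5.7 = 9.4737; K_W = (4C−1)/(4C−4)+0.615/C = 1.1534; K_s = 1+0.5/C = 1.0528
F_a = (F_max−F_min)/2 = 736 N; F_m = (F_max+F_min)/2 = 1014 N
τ_a = K_W·8F_aD/(πd³) = 1.1534 × 546.5 = 630.34 MPa
τ_m = K_s·8F_mD/(πd³) = 1.0528 × 752.92 = 792.65 MPa
Goodman: 1/n_f = τ_a/S_se + τ_m/S_su = 630.34/320 + 792.65/978 = 1.96982 + 0.81049 = 2.7803
n_f = 1/2.7803 = 0.3597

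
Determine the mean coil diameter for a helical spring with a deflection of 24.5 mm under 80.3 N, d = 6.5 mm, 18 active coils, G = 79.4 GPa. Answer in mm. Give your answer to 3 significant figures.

67.0 mm

Required rate k = F/δ = 80.3/24.5 = 3.2776 N/mm
D = (Gd⁴/(8N_a·k))^(1/3) = (79.4×10³·6.5⁴/(8·18·3.2776))^(1/3)
  = (300305)^(1/3) = 66.9659 mm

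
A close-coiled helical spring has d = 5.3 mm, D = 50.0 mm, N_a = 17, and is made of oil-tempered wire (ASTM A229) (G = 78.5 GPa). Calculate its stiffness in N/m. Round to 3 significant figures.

k = Gd⁴/(8D³N_a) = (78.5×10³ × 5.3⁴) / (8 × 50.0³ × 17)
  = 6.19403e+07 / 1.7e+07 = 3.6435 N/mm = 3643.5 N/m

3640 N/m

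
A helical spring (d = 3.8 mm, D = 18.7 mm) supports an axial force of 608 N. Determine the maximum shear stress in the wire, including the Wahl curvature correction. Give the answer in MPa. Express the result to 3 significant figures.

695 MPa

Spring index C = D/d = 18.7/3.8 = 4.9211
K_W = (4C−1)/(4C−4) + 0.615/C = 18.684/15.684 + 0.1250 = 1.3162
τ₀ = 8FD/(πd³) = 8·608·18.7/(π·3.8³) = 90956.8/172.39 = 527.64 MPa
τ_max = K·τ₀ = 1.3162 × 527.64 = 694.5 MPa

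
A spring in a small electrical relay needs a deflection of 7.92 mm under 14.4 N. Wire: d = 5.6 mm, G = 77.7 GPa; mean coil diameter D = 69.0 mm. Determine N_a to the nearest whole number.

16

Required rate k = F/δ = 14.4/7.92 = 1.8182 N/mm
N_a = Gd⁴/(8D³k) = (77.7×10³ × 5.6⁴)/(8 × 69.0³ × 1.8182)
    = 7.6414e+07 / 4.77831e+06 = 15.99 → 16 coils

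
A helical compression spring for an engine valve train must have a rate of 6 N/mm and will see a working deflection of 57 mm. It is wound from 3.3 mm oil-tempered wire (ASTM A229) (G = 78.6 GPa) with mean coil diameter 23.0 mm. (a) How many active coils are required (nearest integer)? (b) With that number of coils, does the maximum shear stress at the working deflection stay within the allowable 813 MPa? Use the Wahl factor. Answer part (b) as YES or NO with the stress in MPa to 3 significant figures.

(a) 16 coils; (b) YES, τ_max = 675 MPa

N_a = Gd⁴/(8D³k) = (78.6×10³)(3.3⁴)/(8·23.0³·6) = 15.96 → N_a = 16
Actual rate k = Gd⁴/(8D³·16) = 5.9853 N/mm
Working load F = kδ = 5.9853·57 = 341.16 N
C = 23.0/3.3 = 6.9697; K_W = (4C−1)/(4C−4)+0.615/C = 1.2139
τ_max = K_W·8FD/(πd³) = 1.2139·556.01 = 674.93 MPa
τ_max ≤ 813 MPa → acceptable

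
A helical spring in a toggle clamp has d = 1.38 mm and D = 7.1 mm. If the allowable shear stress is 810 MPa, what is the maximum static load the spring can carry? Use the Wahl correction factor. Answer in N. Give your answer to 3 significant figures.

90.5 N

C = D/d = 7.1/1.38 = 5.1449
K_W = (4C−1)/(4C−4) + 0.615/C = 19.580/16.580 + 0.1195 = 1.3005
τ_max = K·8FD/(πd³) → F_max = τ_allow·πd³/(8DK)
F_max = 810·π·1.38³/(8·7.1·1.3005) = 6687.6/73.867 = 90.536 N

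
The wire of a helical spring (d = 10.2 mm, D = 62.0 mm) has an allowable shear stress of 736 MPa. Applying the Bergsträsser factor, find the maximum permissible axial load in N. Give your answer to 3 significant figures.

C = D/d = 62.0/10.2 = 6.0784
K_B = (4C+2)/(4C−3) = 26.314/21.314 = 1.2346
τ_max = K·8FD/(πd³) → F_max = τ_allow·πd³/(8DK)
F_max = 736·π·10.2³/(8·62.0·1.2346) = 2.4537e+06/612.36 = 4007 N

4010 N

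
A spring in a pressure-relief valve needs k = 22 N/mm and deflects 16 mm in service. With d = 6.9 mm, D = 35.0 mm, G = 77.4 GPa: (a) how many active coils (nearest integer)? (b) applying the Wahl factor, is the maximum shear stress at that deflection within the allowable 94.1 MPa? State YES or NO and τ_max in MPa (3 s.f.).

N_a = Gd⁴/(8D³k) = (77.4×10³)(6.9⁴)/(8·35.0³·22) = 23.25 → N_a = 23
Actual rate k = Gd⁴/(8D³·23) = 22.239 N/mm
Working load F = kδ = 22.239·16 = 355.82 N
C = 35.0/6.9 = 5.0725; K_W = (4C−1)/(4C−4)+0.615/C = 1.3054
τ_max = K_W·8FD/(πd³) = 1.3054·96.538 = 126.02 MPa
τ_max > 94.1 MPa → exceeds allowable

(a) 23 coils; (b) NO, τ_max = 126 MPa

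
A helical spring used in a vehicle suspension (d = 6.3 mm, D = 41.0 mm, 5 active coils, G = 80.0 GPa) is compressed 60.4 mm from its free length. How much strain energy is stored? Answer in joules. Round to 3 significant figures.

83.4 J

k = Gd⁴/(8D³N_a) = (80.0×10³)(6.3⁴)/(8·41.0³·5) = 45.713 N/mm
U = ½kδ² = 0.5 × 45.713 × 60.4² = 83384 N·mm = 83.384 J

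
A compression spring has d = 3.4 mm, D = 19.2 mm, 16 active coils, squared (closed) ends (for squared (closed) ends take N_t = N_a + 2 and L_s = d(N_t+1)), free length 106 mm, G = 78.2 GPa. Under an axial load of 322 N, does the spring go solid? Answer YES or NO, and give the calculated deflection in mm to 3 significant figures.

NO, δ = 27.9 mm

k = Gd⁴/(8D³N_a) = (78.2×10³)(3.4⁴)/(8·19.2³·16) = 11.535 N/mm
N_t = 18; L_s = 3.4·19 = 64.6 mm; δ_solid = L₀ − L_s = 106 − 64.6 = 41.4 mm
δ = F/k = 322/11.535 = 27.916 mm
δ < δ_solid → spring does not go solid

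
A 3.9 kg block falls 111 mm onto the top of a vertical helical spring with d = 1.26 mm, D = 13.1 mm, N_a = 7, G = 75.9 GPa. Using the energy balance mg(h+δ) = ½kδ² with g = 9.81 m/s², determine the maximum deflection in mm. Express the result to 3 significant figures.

k = Gd⁴/(8D³N_a) = (75.9×10³)(1.26⁴)/(8·13.1³·7) = 1.5196 N/mm
W = mg = 3.9 × 9.81 = 38.259 N
½kδ² − Wδ − Wh = 0 → δ = (W + √(W² + 2kWh))/k
δ = (38.259 + √(1463.8 + 12906.5))/1.5196 = (38.259 + 119.88)/1.5196 = 104.07 mm

104 mm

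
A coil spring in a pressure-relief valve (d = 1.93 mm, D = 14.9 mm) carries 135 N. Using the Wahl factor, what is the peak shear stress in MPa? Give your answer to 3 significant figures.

849 MPa

Spring index C = D/d = 14.9/1.93 = 7.7202
K_W = (4C−1)/(4C−4) + 0.615/C = 29.881/26.881 + 0.0797 = 1.1913
τ₀ = 8FD/(πd³) = 8·135·14.9/(π·1.93³) = 16092/22.585 = 712.51 MPa
τ_max = K·τ₀ = 1.1913 × 712.51 = 848.78 MPa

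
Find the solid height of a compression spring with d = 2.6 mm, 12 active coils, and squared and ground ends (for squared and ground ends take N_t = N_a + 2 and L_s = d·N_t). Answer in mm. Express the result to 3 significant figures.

36.4 mm

squared and ground ends: N_t = N_a + 2 = 12 + 2 = 14
L_s = d·N_t = 2.6 × 14 = 36.4 mm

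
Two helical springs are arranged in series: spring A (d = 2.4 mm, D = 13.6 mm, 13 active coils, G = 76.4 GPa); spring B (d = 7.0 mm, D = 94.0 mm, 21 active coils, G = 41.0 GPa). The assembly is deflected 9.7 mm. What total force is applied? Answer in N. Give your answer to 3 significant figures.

k_A = Gd⁴/(8D³N_a) = (76.4×10³)(2.4⁴)/(8·13.6³·13) = 9.6892 N/mm
k_B = Gd⁴/(8D³N_a) = (41.0×10³)(7.0⁴)/(8·94.0³·21) = 0.70548 N/mm
Series: 1/k_eq = 1/9.6892 + 1/0.70548 = 1.5207; k_eq = 0.6576 N/mm
F = k_eq·δ = 0.6576·9.7 = 6.3787 N

6.38 N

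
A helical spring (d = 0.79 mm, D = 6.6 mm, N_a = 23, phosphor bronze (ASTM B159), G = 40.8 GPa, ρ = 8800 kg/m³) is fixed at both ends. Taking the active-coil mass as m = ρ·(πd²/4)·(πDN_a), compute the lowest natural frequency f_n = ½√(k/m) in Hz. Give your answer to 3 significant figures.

k = Gd⁴/(8D³N_a) = (40.8×10³)(0.79⁴)/(8·6.6³·23) = 0.30041 N/mm = 300.41 N/m
Wire length L = πDN_a = π·6.6·23 = 476.89 mm
m = ρ·(πd²/4)·L = 8800 × 0.49017×10⁻⁶ m² × 0.47689 m = 0.0020571 kg
f_n = ½√(k/m) = 0.5·√(300.41/0.0020571) = 0.5·√(1.4604e+05) = 191.08 Hz

191 Hz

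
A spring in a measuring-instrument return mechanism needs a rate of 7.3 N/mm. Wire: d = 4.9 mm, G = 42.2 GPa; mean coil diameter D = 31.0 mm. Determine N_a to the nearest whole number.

N_a = Gd⁴/(8D³k) = (42.2×10³ × 4.9⁴)/(8 × 31.0³ × 7.3)
    = 2.43275e+07 / 1.73979e+06 = 13.98 → 14 coils

14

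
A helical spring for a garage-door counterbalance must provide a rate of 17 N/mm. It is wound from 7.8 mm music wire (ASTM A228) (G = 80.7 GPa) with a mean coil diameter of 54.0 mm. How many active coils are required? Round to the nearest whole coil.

N_a = Gd⁴/(8D³k) = (80.7×10³ × 7.8⁴)/(8 × 54.0³ × 17)
    = 2.98712e+08 / 2.14151e+07 = 13.95 → 14 coils

14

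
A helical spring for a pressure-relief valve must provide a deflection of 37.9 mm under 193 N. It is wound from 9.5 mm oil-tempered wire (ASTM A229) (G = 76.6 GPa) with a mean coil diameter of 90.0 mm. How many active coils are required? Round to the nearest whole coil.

21

Required rate k = F/δ = 193/37.9 = 5.0923 N/mm
N_a = Gd⁴/(8D³k) = (76.6×10³ × 9.5⁴)/(8 × 90.0³ × 5.0923)
    = 6.23912e+08 / 2.96986e+07 = 21.01 → 21 coils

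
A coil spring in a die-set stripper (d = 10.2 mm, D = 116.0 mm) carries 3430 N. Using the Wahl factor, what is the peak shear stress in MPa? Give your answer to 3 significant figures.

1080 MPa

Spring index C = D/d = 116.0/10.2 = 11.3725
K_W = (4C−1)/(4C−4) + 0.615/C = 44.490/41.490 + 0.0541 = 1.1264
τ₀ = 8FD/(πd³) = 8·3430·116.0/(π·10.2³) = 3.18304e+06/3333.9 = 954.75 MPa
τ_max = K·τ₀ = 1.1264 × 954.75 = 1075.4 MPa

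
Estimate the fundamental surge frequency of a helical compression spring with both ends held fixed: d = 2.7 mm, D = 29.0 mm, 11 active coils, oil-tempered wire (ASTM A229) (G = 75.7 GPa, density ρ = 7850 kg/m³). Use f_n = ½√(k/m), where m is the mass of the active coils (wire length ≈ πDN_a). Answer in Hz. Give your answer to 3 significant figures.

k = Gd⁴/(8D³N_a) = (75.7×10³)(2.7⁴)/(8·29.0³·11) = 1.8745 N/mm = 1874.5 N/m
Wire length L = πDN_a = π·29.0·11 = 1002.2 mm
m = ρ·(πd²/4)·L = 7850 × 5.7256×10⁻⁶ m² × 1.0022 m = 0.045043 kg
f_n = ½√(k/m) = 0.5·√(1874.5/0.045043) = 0.5·√(41615) = 102 Hz

102 Hz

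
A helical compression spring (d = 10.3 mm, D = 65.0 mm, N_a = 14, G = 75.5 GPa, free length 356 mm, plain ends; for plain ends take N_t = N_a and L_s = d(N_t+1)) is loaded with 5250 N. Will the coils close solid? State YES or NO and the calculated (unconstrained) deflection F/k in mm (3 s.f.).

NO, δ = 190 mm

k = Gd⁴/(8D³N_a) = (75.5×10³)(10.3⁴)/(8·65.0³·14) = 27.627 N/mm
N_t = 14; L_s = 10.3·15 = 154.5 mm; δ_solid = L₀ − L_s = 356 − 154.5 = 201.5 mm
δ = F/k = 5250/27.627 = 190.03 mm
δ < δ_solid → spring does not go solid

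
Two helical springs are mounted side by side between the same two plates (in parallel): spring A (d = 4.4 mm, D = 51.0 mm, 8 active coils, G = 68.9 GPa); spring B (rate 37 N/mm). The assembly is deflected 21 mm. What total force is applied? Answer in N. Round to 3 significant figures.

841 N

k_A = Gd⁴/(8D³N_a) = (68.9×10³)(4.4⁴)/(8·51.0³·8) = 3.0419 N/mm
Parallel: k_eq = 3.0419 + 37 = 40.042 N/mm
F = k_eq·δ = 40.042·21 = 840.88 N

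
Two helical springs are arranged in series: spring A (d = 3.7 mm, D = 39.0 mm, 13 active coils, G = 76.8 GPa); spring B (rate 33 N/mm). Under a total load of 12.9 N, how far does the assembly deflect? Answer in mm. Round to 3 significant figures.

k_A = Gd⁴/(8D³N_a) = (76.8×10³)(3.7⁴)/(8·39.0³·13) = 2.3331 N/mm
Series: 1/k_eq = 1/2.3331 + 1/33 = 0.45891; k_eq = 2.1791 N/mm
δ = F/k_eq = 12.9/2.1791 = 5.9199 mm

5.92 mm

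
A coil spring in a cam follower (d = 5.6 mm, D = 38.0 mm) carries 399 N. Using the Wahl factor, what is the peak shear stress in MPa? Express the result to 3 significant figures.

268 MPa

Spring index C = D/d = 38.0/5.6 = 6.7857
K_W = (4C−1)/(4C−4) + 0.615/C = 26.143/23.143 + 0.0906 = 1.2203
τ₀ = 8FD/(πd³) = 8·399·38.0/(π·5.6³) = 121296/551.71 = 219.85 MPa
τ_max = K·τ₀ = 1.2203 × 219.85 = 268.28 MPa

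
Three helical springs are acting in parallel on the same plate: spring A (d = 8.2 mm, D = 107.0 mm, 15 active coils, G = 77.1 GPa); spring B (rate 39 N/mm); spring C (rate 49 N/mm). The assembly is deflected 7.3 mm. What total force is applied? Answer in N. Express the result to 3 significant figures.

k_A = Gd⁴/(8D³N_a) = (77.1×10³)(8.2⁴)/(8·107.0³·15) = 2.3712 N/mm
Parallel: k_eq = 2.3712 + 39 + 49 = 90.371 N/mm
F = k_eq·δ = 90.371·7.3 = 659.71 N

660 N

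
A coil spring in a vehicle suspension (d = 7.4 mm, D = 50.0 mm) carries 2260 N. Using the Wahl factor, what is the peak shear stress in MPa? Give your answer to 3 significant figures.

Spring index C = D/d = 50.0/7.4 = 6.7568
K_W = (4C−1)/(4C−4) + 0.615/C = 26.027/23.027 + 0.0910 = 1.2213
τ₀ = 8FD/(πd³) = 8·2260·50.0/(π·7.4³) = 904000/1273 = 710.11 MPa
τ_max = K·τ₀ = 1.2213 × 710.11 = 867.25 MPa

867 MPa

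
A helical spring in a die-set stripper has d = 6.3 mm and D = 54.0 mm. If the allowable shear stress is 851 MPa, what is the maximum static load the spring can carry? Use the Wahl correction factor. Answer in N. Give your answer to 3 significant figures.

C = D/d = 54.0/6.3 = 8.5714
K_W = (4C−1)/(4C−4) + 0.615/C = 33.286/30.286 + 0.0717 = 1.1708
τ_max = K·8FD/(πd³) → F_max = τ_allow·πd³/(8DK)
F_max = 851·π·6.3³/(8·54.0·1.1708) = 6.685e+05/505.79 = 1321.7 N

1320 N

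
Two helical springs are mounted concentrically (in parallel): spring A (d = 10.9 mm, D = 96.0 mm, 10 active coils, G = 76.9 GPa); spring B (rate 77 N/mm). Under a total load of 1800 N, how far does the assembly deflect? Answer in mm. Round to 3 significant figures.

19.5 mm

k_A = Gd⁴/(8D³N_a) = (76.9×10³)(10.9⁴)/(8·96.0³·10) = 15.337 N/mm
Parallel: k_eq = 15.337 + 77 = 92.337 N/mm
δ = F/k_eq = 1800/92.337 = 19.494 mm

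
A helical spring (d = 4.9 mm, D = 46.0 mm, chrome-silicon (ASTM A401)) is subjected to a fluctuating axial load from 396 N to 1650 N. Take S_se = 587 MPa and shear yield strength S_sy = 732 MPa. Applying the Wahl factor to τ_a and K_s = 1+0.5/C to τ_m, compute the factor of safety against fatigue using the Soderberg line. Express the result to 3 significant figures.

0.371

C = D/d = 46.0/4.9 = 9.3878; K_W = (4C−1)/(4C−4)+0.615/C = 1.1549; K_s = 1+0.5/C = 1.0533
F_a = (F_max−F_min)/2 = 627 N; F_m = (F_max+F_min)/2 = 1023 N
τ_a = K_W·8F_aD/(πd³) = 1.1549 × 624.28 = 720.99 MPa
τ_m = K_s·8F_mD/(πd³) = 1.0533 × 1018.6 = 1072.8 MPa
Soderberg: 1/n_f = τ_a/S_se + τ_m/S_sy = 720.99/587 + 1072.8/732 = 1.22827 + 1.46558 = 2.6939
n_f = 1/2.6939 = 0.3712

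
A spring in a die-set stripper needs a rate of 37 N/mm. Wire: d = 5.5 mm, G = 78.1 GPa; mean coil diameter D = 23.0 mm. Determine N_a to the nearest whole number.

20

N_a = Gd⁴/(8D³k) = (78.1×10³ × 5.5⁴)/(8 × 23.0³ × 37)
    = 7.14664e+07 / 3.60143e+06 = 19.84 → 20 coils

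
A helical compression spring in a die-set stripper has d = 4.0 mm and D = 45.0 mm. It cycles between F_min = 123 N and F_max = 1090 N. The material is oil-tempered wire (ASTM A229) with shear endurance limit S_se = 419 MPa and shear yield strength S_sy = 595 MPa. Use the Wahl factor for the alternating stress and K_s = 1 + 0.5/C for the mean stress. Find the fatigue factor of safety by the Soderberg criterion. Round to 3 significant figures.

C = D/d = 45.0/4.0 = 11.2500; K_W = (4C−1)/(4C−4)+0.615/C = 1.1278; K_s = 1+0.5/C = 1.0444
F_a = (F_max−F_min)/2 = 483.5 N; F_m = (F_max+F_min)/2 = 606.5 N
τ_a = K_W·8F_aD/(πd³) = 1.1278 × 865.7 = 976.37 MPa
τ_m = K_s·8F_mD/(πd³) = 1.0444 × 1085.9 = 1134.2 MPa
Soderberg: 1/n_f = τ_a/S_se + τ_m/S_sy = 976.37/419 + 1134.2/595 = 2.33025 + 1.90621 = 4.2365
n_f = 1/4.2365 = 0.236

0.236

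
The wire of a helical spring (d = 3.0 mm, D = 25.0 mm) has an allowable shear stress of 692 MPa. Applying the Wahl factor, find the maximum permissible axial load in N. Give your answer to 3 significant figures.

C = D/d = 25.0/3.0 = 8.3333
K_W = (4C−1)/(4C−4) + 0.615/C = 32.333/29.333 + 0.0738 = 1.1761
τ_max = K·8FD/(πd³) → F_max = τ_allow·πd³/(8DK)
F_max = 692·π·3.0³/(8·25.0·1.1761) = 58698/235.21 = 249.55 N

250 N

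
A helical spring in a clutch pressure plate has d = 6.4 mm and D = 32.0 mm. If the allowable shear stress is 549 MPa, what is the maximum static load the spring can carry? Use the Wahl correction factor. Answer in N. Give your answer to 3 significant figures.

1350 N

C = D/d = 32.0/6.4 = 5.0000
K_W = (4C−1)/(4C−4) + 0.615/C = 19.000/16.000 + 0.1230 = 1.3105
τ_max = K·8FD/(πd³) → F_max = τ_allow·πd³/(8DK)
F_max = 549·π·6.4³/(8·32.0·1.3105) = 4.5213e+05/335.49 = 1347.7 N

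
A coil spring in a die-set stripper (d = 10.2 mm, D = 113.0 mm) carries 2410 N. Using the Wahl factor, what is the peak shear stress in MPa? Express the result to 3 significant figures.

738 MPa

Spring index C = D/d = 113.0/10.2 = 11.0784
K_W = (4C−1)/(4C−4) + 0.615/C = 43.314/40.314 + 0.0555 = 1.1299
τ₀ = 8FD/(πd³) = 8·2410·113.0/(π·10.2³) = 2.17864e+06/3333.9 = 653.48 MPa
τ_max = K·τ₀ = 1.1299 × 653.48 = 738.39 MPa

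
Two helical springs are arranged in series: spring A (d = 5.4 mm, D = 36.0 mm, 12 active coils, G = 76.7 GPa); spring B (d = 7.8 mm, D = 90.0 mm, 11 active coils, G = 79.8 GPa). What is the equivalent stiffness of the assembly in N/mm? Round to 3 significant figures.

3.50 N/mm

k_A = Gd⁴/(8D³N_a) = (76.7×10³)(5.4⁴)/(8·36.0³·12) = 14.561 N/mm
k_B = Gd⁴/(8D³N_a) = (79.8×10³)(7.8⁴)/(8·90.0³·11) = 4.6044 N/mm
Series: 1/k_eq = 1/14.561 + 1/4.6044 = 0.28586; k_eq = 3.4982 N/mm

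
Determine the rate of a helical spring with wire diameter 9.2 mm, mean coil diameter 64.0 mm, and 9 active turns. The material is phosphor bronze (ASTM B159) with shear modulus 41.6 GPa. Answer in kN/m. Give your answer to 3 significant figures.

15.8 kN/m

k = Gd⁴/(8D³N_a) = (41.6×10³ × 9.2⁴) / (8 × 64.0³ × 9)
  = 2.98019e+08 / 1.88744e+07 = 15.79 N/mm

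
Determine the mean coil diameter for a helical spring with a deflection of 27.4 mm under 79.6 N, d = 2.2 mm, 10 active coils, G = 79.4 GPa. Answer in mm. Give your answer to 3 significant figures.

20.0 mm

Required rate k = F/δ = 79.6/27.4 = 2.9051 N/mm
D = (Gd⁴/(8N_a·k))^(1/3) = (79.4×10³·2.2⁴/(8·10·2.9051))^(1/3)
  = (8003.11)^(1/3) = 20.0026 mm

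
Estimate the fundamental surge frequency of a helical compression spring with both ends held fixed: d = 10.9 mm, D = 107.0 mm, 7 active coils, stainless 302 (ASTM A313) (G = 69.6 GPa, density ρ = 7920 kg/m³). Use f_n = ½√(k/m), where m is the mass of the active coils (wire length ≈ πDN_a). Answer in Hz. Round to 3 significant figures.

45.4 Hz

k = Gd⁴/(8D³N_a) = (69.6×10³)(10.9⁴)/(8·107.0³·7) = 14.321 N/mm = 14321 N/m
Wire length L = πDN_a = π·107.0·7 = 2353.1 mm
m = ρ·(πd²/4)·L = 7920 × 93.313×10⁻⁶ m² × 2.3531 m = 1.739 kg
f_n = ½√(k/m) = 0.5·√(14321/1.739) = 0.5·√(8235.2) = 45.374 Hz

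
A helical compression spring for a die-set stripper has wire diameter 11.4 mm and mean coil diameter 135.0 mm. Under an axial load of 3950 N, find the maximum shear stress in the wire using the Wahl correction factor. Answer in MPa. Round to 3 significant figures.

Spring index C = D/d = 135.0/11.4 = 11.8421
K_W = (4C−1)/(4C−4) + 0.615/C = 46.368/43.368 + 0.0519 = 1.1211
τ₀ = 8FD/(πd³) = 8·3950·135.0/(π·11.4³) = 4.266e+06/4654.4 = 916.55 MPa
τ_max = K·τ₀ = 1.1211 × 916.55 = 1027.6 MPa

1030 MPa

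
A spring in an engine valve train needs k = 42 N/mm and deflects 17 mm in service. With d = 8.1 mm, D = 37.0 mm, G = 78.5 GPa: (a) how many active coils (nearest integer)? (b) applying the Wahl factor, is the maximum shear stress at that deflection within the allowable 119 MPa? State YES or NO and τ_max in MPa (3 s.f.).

(a) 20 coils; (b) NO, τ_max = 169 MPa

N_a = Gd⁴/(8D³k) = (78.5×10³)(8.1⁴)/(8·37.0³·42) = 19.85 → N_a = 20
Actual rate k = Gd⁴/(8D³·20) = 41.695 N/mm
Working load F = kδ = 41.695·17 = 708.82 N
C = 37.0/8.1 = 4.5679; K_W = (4C−1)/(4C−4)+0.615/C = 1.3448
τ_max = K_W·8FD/(πd³) = 1.3448·125.67 = 169 MPa
τ_max > 119 MPa → exceeds allowable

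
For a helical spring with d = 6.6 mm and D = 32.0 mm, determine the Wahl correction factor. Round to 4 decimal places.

1.3217

C = D/d = 32.0/6.6 = 4.8485
K_W = (4C−1)/(4C−4) + 0.615/C = 18.394/15.394 + 0.1268 = 1.3217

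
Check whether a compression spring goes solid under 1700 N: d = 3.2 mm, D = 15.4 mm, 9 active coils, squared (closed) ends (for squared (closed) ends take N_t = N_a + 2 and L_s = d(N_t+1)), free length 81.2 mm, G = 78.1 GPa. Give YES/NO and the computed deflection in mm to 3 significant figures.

YES, δ = 54.6 mm

k = Gd⁴/(8D³N_a) = (78.1×10³)(3.2⁴)/(8·15.4³·9) = 31.143 N/mm
N_t = 11; L_s = 3.2·12 = 38.4 mm; δ_solid = L₀ − L_s = 81.2 − 38.4 = 42.8 mm
δ = F/k = 1700/31.143 = 54.587 mm
δ ≥ δ_solid → spring goes solid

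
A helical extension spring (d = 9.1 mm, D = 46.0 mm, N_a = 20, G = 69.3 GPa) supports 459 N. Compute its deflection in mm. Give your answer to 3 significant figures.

k = Gd⁴/(8D³N_a) = (69.3×10³)(9.1⁴)/(8·46.0³·20) = 30.514 N/mm
δ = F/k = 459 / 30.514 = 15.042 mm

15.0 mm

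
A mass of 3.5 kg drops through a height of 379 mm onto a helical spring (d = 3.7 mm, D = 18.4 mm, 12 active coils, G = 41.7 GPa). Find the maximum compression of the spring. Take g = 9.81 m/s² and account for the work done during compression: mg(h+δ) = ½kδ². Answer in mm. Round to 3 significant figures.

k = Gd⁴/(8D³N_a) = (41.7×10³)(3.7⁴)/(8·18.4³·12) = 13.068 N/mm
W = mg = 3.5 × 9.81 = 34.335 N
½kδ² − Wδ − Wh = 0 → δ = (W + √(W² + 2kWh))/k
δ = (34.335 + √(1178.9 + 340114))/13.068 = (34.335 + 584.2)/13.068 = 47.331 mm

47.3 mm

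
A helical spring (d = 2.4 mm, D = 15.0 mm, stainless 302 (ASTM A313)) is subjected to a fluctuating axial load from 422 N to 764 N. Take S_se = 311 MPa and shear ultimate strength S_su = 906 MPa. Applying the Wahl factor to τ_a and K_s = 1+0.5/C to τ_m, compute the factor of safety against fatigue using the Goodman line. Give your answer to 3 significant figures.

C = D/d = 15.0/2.4 = 6.2500; K_W = (4C−1)/(4C−4)+0.615/C = 1.2413; K_s = 1+0.5/C = 1.0800
F_a = (F_max−F_min)/2 = 171 N; F_m = (F_max+F_min)/2 = 593 N
τ_a = K_W·8F_aD/(πd³) = 1.2413 × 472.49 = 586.48 MPa
τ_m = K_s·8F_mD/(πd³) = 1.0800 × 1638.5 = 1769.6 MPa
Goodman: 1/n_f = τ_a/S_se + τ_m/S_su = 586.48/311 + 1769.6/906 = 1.88580 + 1.95321 = 3.839
n_f = 1/3.839 = 0.2605

0.260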